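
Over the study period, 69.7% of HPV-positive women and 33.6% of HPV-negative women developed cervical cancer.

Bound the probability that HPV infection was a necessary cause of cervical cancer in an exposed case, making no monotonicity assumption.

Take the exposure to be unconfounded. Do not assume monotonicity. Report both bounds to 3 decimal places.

p₁ = 0.697, p₀ = 0.336.
Under exogeneity alone the bounds on PN are max{0,(p₁−p₀)/p₁} ≤ PN ≤ min{1,(1−p₀)/p₁}.
  lower = (p₁ − p₀)/p₁ = 0.361 / 0.697 ≈ 0.5179
  upper = min{1, (1 − p₀)/p₁} = 0.664 / 0.697 ≈ 0.9527

0.518 ≤ PN ≤ 0.953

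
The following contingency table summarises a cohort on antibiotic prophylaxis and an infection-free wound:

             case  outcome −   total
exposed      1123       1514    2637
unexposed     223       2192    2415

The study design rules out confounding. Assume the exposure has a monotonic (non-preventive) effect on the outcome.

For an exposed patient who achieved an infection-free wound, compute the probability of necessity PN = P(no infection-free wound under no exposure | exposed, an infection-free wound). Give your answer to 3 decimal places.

PN ≈ 0.783

p₁ = P(outcome | exposed) = 1123/2637 = 0.42586
p₀ = P(outcome | unexposed) = 223/2415 = 0.09234
Under exogeneity and monotonicity, PN = (p₁ − p₀) / p₁.
PN = (0.42586 − 0.09234) / 0.42586 = 0.33352 / 0.42586 ≈ 0.7832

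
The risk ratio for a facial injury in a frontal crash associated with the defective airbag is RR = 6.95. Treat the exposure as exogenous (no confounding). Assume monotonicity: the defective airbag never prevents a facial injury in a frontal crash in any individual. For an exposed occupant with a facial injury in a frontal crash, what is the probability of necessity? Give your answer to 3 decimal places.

PN ≈ 0.856

Under exogeneity and monotonicity, PN = (RR − 1) / RR = 1 − 1/RR.
PN = (6.95 − 1) / 6.95 = 5.95 / 6.95 ≈ 0.8561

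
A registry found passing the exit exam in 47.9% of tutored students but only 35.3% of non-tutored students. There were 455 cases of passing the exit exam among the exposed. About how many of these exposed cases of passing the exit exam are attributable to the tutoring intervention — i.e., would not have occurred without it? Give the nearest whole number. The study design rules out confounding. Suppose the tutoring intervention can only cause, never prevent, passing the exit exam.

p₁ = 0.479, p₀ = 0.353.
PN = (p₁ − p₀)/p₁ = (0.479 − 0.353) / 0.479 ≈ 0.26305.
Attributable cases ≈ PN × (exposed cases) = 0.26305 × 455 ≈ 119.69.

about 120 cases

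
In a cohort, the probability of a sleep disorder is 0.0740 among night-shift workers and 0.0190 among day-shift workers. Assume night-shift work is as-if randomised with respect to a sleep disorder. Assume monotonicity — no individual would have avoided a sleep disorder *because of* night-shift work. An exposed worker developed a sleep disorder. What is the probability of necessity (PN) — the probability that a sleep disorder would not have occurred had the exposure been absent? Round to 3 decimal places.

Let p₁ = 0.074, p₀ = 0.019.
Under exogeneity and monotonicity, PN = (p₁ − p₀) / p₁.
PN = (0.074 − 0.019) / 0.074 = 0.055 / 0.074 ≈ 0.7432

PN ≈ 0.743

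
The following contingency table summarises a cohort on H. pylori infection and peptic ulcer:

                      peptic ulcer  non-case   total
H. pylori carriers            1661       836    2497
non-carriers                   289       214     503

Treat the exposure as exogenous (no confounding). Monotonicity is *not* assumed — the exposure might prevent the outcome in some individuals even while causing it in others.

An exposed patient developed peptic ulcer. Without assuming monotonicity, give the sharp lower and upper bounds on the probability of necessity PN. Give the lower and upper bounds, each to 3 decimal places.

p₁ = P(outcome | exposed) = 1661/2497 = 0.6652
p₀ = P(outcome | unexposed) = 289/503 = 0.57455
Under exogeneity alone the bounds on PN are max{0,(p₁−p₀)/p₁} ≤ PN ≤ min{1,(1−p₀)/p₁}.
  lower = (p₁ − p₀)/p₁ = 0.090646 / 0.6652 ≈ 0.1363
  upper = min{1, (1 − p₀)/p₁} = 0.42545 / 0.6652 ≈ 0.6396

0.136 ≤ PN ≤ 0.640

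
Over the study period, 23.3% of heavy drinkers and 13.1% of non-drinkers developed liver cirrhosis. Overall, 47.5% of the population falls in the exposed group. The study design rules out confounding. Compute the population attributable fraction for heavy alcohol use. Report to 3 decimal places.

p₁ = 0.233, p₀ = 0.131.
Overall risk P(Y=1) = π·p₁ + (1−π)·p₀ = 0.475×0.233 + 0.525×0.131 = 0.17945.
Under exogeneity, PAF = [P(Y=1) − p₀] / P(Y=1).
PAF = (0.17945 − 0.131) / 0.17945 ≈ 0.2700

PAF ≈ 0.270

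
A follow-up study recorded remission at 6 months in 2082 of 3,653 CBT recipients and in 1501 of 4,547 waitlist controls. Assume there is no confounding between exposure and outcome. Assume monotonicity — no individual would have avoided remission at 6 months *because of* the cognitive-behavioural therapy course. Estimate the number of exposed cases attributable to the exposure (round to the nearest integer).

p₁ = P(outcome | exposed) = 2082/3653 = 0.56994
p₀ = P(outcome | unexposed) = 1501/4547 = 0.33011
PN = (p₁ − p₀)/p₁ = (0.56994 − 0.33011) / 0.56994 ≈ 0.42081.
Attributable cases ≈ PN × (exposed cases) = 0.42081 × 2082 ≈ 876.12.

about 876 cases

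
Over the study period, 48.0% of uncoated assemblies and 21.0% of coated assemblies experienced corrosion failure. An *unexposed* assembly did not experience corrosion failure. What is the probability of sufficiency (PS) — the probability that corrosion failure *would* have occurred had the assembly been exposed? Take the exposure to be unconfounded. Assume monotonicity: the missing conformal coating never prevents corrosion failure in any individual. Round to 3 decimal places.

p₁ = 0.48, p₀ = 0.21.
Under exogeneity and monotonicity, PS = (p₁ − p₀) / (1 − p₀).
PS = (0.48 − 0.21) / (1 − 0.21) = 0.27 / 0.79 ≈ 0.3418

PS ≈ 0.342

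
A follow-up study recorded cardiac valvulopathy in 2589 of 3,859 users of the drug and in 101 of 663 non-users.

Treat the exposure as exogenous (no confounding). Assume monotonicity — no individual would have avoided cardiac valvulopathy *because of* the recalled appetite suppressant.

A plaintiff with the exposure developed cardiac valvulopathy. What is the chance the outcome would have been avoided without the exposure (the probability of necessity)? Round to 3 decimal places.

PN ≈ 0.773

p₁ = P(outcome | exposed) = 2589/3859 = 0.6709
p₀ = P(outcome | unexposed) = 101/663 = 0.15234
Under exogeneity and monotonicity, PN = (p₁ − p₀) / p₁.
PN = (0.6709 − 0.15234) / 0.6709 = 0.51856 / 0.6709 ≈ 0.7729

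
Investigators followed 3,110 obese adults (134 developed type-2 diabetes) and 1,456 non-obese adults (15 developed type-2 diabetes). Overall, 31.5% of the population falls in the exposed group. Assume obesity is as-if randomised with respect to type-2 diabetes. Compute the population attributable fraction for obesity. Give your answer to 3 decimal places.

p₁ = P(outcome | exposed) = 134/3110 = 0.043087
p₀ = P(outcome | unexposed) = 15/1456 = 0.010302
Overall risk P(Y=1) = π·p₁ + (1−π)·p₀ = 0.315×0.043087 + 0.685×0.010302 = 0.020629.
Under exogeneity, PAF = [P(Y=1) − p₀] / P(Y=1).
PAF = (0.020629 − 0.010302) / 0.020629 ≈ 0.5006

PAF ≈ 0.501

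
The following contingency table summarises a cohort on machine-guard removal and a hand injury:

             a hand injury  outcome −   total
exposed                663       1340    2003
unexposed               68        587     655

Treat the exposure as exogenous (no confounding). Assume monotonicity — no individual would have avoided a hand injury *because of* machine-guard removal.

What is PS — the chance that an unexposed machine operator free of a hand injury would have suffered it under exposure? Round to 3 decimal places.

p₁ = P(outcome | exposed) = 663/2003 = 0.331
p₀ = P(outcome | unexposed) = 68/655 = 0.10382
Under exogeneity and monotonicity, PS = (p₁ − p₀)/(1 − p₀).
PS = (0.331 − 0.10382) / 0.89618 ≈ 0.2535

PS ≈ 0.254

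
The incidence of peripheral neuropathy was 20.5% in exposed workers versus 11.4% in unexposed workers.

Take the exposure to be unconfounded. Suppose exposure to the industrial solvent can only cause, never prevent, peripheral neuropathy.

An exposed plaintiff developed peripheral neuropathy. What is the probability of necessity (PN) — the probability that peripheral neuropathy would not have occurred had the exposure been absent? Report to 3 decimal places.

PN ≈ 0.444

p₁ = 0.205, p₀ = 0.114.
Under exogeneity and monotonicity, PN = (p₁ − p₀) / p₁.
PN = (0.205 − 0.114) / 0.205 = 0.091 / 0.205 ≈ 0.4439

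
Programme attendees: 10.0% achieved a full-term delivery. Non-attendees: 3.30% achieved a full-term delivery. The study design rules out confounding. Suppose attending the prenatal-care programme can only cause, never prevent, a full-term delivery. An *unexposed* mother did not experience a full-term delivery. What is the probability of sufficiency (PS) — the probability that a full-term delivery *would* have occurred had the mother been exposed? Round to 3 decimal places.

PS ≈ 0.069

p₁ = 0.1, p₀ = 0.033.
Under exogeneity and monotonicity, PS = (p₁ − p₀) / (1 − p₀).
PS = (0.1 − 0.033) / (1 − 0.033) = 0.067 / 0.967 ≈ 0.0693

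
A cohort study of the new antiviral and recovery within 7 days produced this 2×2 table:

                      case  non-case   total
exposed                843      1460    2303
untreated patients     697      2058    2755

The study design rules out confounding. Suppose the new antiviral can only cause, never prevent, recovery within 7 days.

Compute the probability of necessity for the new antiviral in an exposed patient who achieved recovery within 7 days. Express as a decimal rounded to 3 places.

p₁ = P(outcome | exposed) = 843/2303 = 0.36604
p₀ = P(outcome | unexposed) = 697/2755 = 0.25299
Under exogeneity and monotonicity, PN = (p₁ − p₀)/p₁.
PN = (0.36604 − 0.25299) / 0.36604 ≈ 0.3088

PN ≈ 0.309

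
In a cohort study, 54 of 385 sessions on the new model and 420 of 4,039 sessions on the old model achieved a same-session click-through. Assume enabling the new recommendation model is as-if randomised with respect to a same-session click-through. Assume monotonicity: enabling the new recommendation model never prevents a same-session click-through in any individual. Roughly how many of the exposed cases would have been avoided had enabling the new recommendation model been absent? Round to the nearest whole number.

about 14 cases

p₁ = P(outcome | exposed) = 54/385 = 0.14026
p₀ = P(outcome | unexposed) = 420/4039 = 0.10399
PN = (p₁ − p₀)/p₁ = (0.14026 − 0.10399) / 0.14026 ≈ 0.25862.
Attributable cases ≈ PN × (exposed cases) = 0.25862 × 54 ≈ 13.97.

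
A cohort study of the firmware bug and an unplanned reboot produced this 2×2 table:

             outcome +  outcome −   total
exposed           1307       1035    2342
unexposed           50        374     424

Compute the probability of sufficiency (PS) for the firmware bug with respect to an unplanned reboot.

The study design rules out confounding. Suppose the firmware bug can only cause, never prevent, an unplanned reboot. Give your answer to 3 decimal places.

p₁ = P(outcome | exposed) = 1307/2342 = 0.55807
p₀ = P(outcome | unexposed) = 50/424 = 0.11792
Under exogeneity and monotonicity, PS = (p₁ − p₀)/(1 − p₀).
PS = (0.55807 − 0.11792) / 0.88208 ≈ 0.4990

PS ≈ 0.499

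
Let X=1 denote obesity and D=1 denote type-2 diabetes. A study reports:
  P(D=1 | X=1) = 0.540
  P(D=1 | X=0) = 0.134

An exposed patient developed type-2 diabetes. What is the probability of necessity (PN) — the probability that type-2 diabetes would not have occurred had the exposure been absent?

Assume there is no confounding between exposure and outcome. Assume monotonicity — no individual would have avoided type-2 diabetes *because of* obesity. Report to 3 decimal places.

Let p₁ = 0.54, p₀ = 0.134.
Under exogeneity and monotonicity, PN = (p₁ − p₀) / p₁.
PN = (0.54 − 0.134) / 0.54 = 0.406 / 0.54 ≈ 0.7519

PN ≈ 0.752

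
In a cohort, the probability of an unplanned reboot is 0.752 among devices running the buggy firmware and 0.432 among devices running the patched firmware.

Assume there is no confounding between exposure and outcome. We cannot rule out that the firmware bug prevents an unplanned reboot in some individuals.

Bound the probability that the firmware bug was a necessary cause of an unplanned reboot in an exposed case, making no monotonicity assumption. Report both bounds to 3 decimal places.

0.426 ≤ PN ≤ 0.755

Let p₁ = 0.752, p₀ = 0.432.
Under exogeneity alone the bounds on PN are max{0,(p₁−p₀)/p₁} ≤ PN ≤ min{1,(1−p₀)/p₁}.
  lower = (p₁ − p₀)/p₁ = 0.32 / 0.752 ≈ 0.4255
  upper = min{1, (1 − p₀)/p₁} = 0.568 / 0.752 ≈ 0.7553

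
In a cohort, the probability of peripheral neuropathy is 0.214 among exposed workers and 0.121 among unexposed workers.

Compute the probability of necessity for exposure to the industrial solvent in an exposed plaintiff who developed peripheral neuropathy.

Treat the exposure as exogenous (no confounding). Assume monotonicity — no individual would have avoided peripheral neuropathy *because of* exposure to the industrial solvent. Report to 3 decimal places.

PN ≈ 0.435

Let p₁ = 0.214, p₀ = 0.121.
Under exogeneity and monotonicity, PN = (p₁ − p₀) / p₁.
PN = (0.214 − 0.121) / 0.214 = 0.093 / 0.214 ≈ 0.4346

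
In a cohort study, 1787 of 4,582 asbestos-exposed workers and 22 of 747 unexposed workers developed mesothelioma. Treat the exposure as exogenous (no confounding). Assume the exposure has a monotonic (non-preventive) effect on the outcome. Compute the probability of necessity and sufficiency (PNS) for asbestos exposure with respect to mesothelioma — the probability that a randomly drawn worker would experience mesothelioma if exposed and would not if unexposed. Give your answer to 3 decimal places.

p₁ = P(outcome | exposed) = 1787/4582 = 0.39
p₀ = P(outcome | unexposed) = 22/747 = 0.029451
Under exogeneity and monotonicity, PNS = p₁ − p₀.
PNS = 0.39 − 0.029451 = 0.36055

PNS ≈ 0.361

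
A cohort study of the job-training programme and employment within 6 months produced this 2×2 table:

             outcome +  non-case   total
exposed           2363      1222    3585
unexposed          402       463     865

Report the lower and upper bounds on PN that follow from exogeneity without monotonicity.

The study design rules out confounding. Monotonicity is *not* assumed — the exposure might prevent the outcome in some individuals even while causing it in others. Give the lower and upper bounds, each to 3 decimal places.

p₁ = P(outcome | exposed) = 2363/3585 = 0.65914
p₀ = P(outcome | unexposed) = 402/865 = 0.46474
Under exogeneity alone the bounds on PN are max{0,(p₁−p₀)/p₁} ≤ PN ≤ min{1,(1−p₀)/p₁}.
  lower = (p₁ − p₀)/p₁ = 0.1944 / 0.65914 ≈ 0.2949
  upper = min{1, (1 − p₀)/p₁} = 0.53526 / 0.65914 ≈ 0.8121

0.295 ≤ PN ≤ 0.812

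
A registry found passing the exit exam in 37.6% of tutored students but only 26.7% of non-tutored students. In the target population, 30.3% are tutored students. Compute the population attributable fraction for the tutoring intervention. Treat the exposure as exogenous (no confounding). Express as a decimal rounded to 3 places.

PAF ≈ 0.110

p₁ = 0.376, p₀ = 0.267.
Overall risk P(Y=1) = π·p₁ + (1−π)·p₀ = 0.303×0.376 + 0.697×0.267 = 0.30003.
Under exogeneity, PAF = [P(Y=1) − p₀] / P(Y=1).
PAF = (0.30003 − 0.267) / 0.30003 ≈ 0.1101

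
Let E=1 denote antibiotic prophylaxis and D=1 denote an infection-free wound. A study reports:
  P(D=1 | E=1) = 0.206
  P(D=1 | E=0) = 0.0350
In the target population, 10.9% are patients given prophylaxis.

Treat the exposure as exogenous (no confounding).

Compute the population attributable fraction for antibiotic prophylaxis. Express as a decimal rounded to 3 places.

Let p₁ = 0.206, p₀ = 0.035.
Overall risk P(Y=1) = π·p₁ + (1−π)·p₀ = 0.109×0.206 + 0.891×0.035 = 0.053639.
Under exogeneity, PAF = [P(Y=1) − p₀] / P(Y=1).
PAF = (0.053639 − 0.035) / 0.053639 ≈ 0.3475

PAF ≈ 0.347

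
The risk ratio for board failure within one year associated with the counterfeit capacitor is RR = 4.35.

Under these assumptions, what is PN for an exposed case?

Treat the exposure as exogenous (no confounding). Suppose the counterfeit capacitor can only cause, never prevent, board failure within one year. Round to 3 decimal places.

PN ≈ 0.770

Under exogeneity and monotonicity, PN = (RR − 1) / RR = 1 − 1/RR.
PN = (4.35 − 1) / 4.35 = 3.35 / 4.35 ≈ 0.7701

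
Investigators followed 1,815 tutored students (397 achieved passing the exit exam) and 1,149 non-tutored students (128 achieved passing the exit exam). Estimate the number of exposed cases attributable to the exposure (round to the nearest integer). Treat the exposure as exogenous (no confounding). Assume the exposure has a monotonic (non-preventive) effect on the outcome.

about 195 cases

p₁ = P(outcome | exposed) = 397/1815 = 0.21873
p₀ = P(outcome | unexposed) = 128/1149 = 0.1114
PN = (p₁ − p₀)/p₁ = (0.21873 − 0.1114) / 0.21873 ≈ 0.49070.
Attributable cases ≈ PN × (exposed cases) = 0.49070 × 397 ≈ 194.81.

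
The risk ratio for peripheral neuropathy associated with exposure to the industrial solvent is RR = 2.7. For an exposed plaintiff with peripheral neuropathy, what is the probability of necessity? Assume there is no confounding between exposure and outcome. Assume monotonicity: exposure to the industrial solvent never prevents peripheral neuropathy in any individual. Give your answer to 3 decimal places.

PN ≈ 0.630

Under exogeneity and monotonicity, PN = (RR − 1) / RR = 1 − 1/RR.
PN = (2.7 − 1) / 2.7 = 1.7 / 2.7 ≈ 0.6296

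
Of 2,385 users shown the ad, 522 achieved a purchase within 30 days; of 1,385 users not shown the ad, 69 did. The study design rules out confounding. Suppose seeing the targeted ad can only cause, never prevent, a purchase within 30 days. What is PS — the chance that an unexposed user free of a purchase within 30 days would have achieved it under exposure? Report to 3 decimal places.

p₁ = P(outcome | exposed) = 522/2385 = 0.21887
p₀ = P(outcome | unexposed) = 69/1385 = 0.049819
Under exogeneity and monotonicity, PS = (p₁ − p₀) / (1 − p₀).
PS = (0.21887 − 0.049819) / (1 − 0.049819) = 0.16905 / 0.95018 ≈ 0.1779

PS ≈ 0.178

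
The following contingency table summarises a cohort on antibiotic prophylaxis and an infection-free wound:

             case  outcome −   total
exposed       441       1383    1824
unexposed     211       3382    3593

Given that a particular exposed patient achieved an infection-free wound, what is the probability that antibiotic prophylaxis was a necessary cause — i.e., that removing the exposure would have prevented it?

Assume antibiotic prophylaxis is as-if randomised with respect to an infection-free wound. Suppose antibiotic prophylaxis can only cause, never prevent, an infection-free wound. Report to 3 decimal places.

p₁ = P(outcome | exposed) = 441/1824 = 0.24178
p₀ = P(outcome | unexposed) = 211/3593 = 0.058725
Under exogeneity and monotonicity, PN = (p₁ − p₀)/p₁.
PN = (0.24178 − 0.058725) / 0.24178 ≈ 0.7571

PN ≈ 0.757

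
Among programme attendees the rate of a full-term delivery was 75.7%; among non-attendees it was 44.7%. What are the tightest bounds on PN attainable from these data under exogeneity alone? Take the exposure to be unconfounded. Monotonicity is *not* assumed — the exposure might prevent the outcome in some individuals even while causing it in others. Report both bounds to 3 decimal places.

p₁ = 0.757, p₀ = 0.447.
Under exogeneity alone the bounds on PN are max{0,(p₁−p₀)/p₁} ≤ PN ≤ min{1,(1−p₀)/p₁}.
  lower = (p₁ − p₀)/p₁ = 0.31 / 0.757 ≈ 0.4095
  upper = min{1, (1 − p₀)/p₁} = 0.553 / 0.757 ≈ 0.7305

0.410 ≤ PN ≤ 0.731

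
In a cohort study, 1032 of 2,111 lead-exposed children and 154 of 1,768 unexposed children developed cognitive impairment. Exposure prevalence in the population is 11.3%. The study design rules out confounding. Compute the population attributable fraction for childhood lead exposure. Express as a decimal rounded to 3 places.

p₁ = P(outcome | exposed) = 1032/2111 = 0.48887
p₀ = P(outcome | unexposed) = 154/1768 = 0.087104
Overall risk P(Y=1) = π·p₁ + (1−π)·p₀ = 0.113×0.48887 + 0.887×0.087104 = 0.1325.
Under exogeneity, PAF = [P(Y=1) − p₀] / P(Y=1).
PAF = (0.1325 − 0.087104) / 0.1325 ≈ 0.3426

PAF ≈ 0.343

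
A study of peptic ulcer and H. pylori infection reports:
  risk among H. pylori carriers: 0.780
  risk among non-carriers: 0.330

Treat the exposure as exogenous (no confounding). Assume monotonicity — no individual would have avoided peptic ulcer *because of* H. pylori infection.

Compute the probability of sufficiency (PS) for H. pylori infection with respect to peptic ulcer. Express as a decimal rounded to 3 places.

PS ≈ 0.672

Let p₁ = 0.78, p₀ = 0.33.
Under exogeneity and monotonicity, PS = (p₁ − p₀) / (1 − p₀).
PS = (0.78 − 0.33) / (1 − 0.33) = 0.45 / 0.67 ≈ 0.6716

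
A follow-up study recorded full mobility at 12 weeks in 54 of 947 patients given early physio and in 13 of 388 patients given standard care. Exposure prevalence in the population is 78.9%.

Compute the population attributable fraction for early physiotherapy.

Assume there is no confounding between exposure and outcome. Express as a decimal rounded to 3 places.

PAF ≈ 0.356

p₁ = P(outcome | exposed) = 54/947 = 0.057022
p₀ = P(outcome | unexposed) = 13/388 = 0.033505
Overall risk P(Y=1) = π·p₁ + (1−π)·p₀ = 0.789×0.057022 + 0.211×0.033505 = 0.05206.
Under exogeneity, PAF = [P(Y=1) − p₀] / P(Y=1).
PAF = (0.05206 − 0.033505) / 0.05206 ≈ 0.3564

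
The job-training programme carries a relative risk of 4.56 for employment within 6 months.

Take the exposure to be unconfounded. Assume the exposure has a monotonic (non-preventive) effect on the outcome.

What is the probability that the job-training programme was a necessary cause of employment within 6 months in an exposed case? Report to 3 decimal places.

Under exogeneity and monotonicity, PN = (RR − 1) / RR = 1 − 1/RR.
PN = (4.56 − 1) / 4.56 = 3.56 / 4.56 ≈ 0.7807

PN ≈ 0.781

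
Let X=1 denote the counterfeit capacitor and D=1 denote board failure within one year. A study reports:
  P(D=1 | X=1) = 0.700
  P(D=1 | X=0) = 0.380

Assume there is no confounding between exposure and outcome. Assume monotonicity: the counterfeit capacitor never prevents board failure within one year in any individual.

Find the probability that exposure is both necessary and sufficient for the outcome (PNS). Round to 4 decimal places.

Let p₁ = 0.7, p₀ = 0.38.
Under exogeneity and monotonicity, PNS = p₁ − p₀.
PNS = 0.7 − 0.38 = 0.32

PNS ≈ 0.3200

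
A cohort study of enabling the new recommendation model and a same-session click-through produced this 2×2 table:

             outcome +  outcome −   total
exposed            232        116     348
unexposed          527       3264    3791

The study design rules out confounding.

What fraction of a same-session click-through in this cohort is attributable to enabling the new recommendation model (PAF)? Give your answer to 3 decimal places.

PAF ≈ 0.242

p₁ = P(outcome | exposed) = 232/348 = 0.66667
p₀ = P(outcome | unexposed) = 527/3791 = 0.13901
Exposure prevalence π = 348/4139 = 0.084078; overall risk P(Y=1) = 0.18338.
Under exogeneity, PAF = [P(Y=1) − p₀]/P(Y=1).
PAF = (0.18338 − 0.13901) / 0.18338 ≈ 0.2419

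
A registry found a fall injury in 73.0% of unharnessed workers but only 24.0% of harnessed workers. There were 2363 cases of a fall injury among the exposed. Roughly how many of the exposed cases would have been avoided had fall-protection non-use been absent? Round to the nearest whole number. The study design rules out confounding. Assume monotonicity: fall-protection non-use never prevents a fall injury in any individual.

about 1586 cases

p₁ = 0.73, p₀ = 0.24.
PN = (p₁ − p₀)/p₁ = (0.73 − 0.24) / 0.73 ≈ 0.67123.
Attributable cases ≈ PN × (exposed cases) = 0.67123 × 2363 ≈ 1586.12.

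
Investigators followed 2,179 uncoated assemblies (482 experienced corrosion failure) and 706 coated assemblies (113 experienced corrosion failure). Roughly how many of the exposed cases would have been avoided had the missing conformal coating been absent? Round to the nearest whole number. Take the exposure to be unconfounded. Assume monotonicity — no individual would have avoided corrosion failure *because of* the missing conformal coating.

about 133 cases

p₁ = P(outcome | exposed) = 482/2179 = 0.2212
p₀ = P(outcome | unexposed) = 113/706 = 0.16006
PN = (p₁ − p₀)/p₁ = (0.2212 − 0.16006) / 0.2212 ≈ 0.27642.
Attributable cases ≈ PN × (exposed cases) = 0.27642 × 482 ≈ 133.24.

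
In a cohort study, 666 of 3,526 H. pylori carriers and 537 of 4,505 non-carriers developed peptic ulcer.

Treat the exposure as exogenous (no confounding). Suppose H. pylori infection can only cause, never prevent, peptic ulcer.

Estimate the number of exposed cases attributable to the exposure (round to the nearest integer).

p₁ = P(outcome | exposed) = 666/3526 = 0.18888
p₀ = P(outcome | unexposed) = 537/4505 = 0.1192
PN = (p₁ − p₀)/p₁ = (0.18888 − 0.1192) / 0.18888 ≈ 0.36892.
Attributable cases ≈ PN × (exposed cases) = 0.36892 × 666 ≈ 245.70.

about 246 cases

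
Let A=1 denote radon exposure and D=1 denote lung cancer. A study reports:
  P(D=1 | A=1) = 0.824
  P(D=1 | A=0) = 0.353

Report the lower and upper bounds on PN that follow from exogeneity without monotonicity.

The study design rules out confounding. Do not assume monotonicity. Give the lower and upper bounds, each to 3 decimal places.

0.572 ≤ PN ≤ 0.785

Let p₁ = 0.824, p₀ = 0.353.
Under exogeneity alone the bounds on PN are max{0,(p₁−p₀)/p₁} ≤ PN ≤ min{1,(1−p₀)/p₁}.
  lower = (p₁ − p₀)/p₁ = 0.471 / 0.824 ≈ 0.5716
  upper = min{1, (1 − p₀)/p₁} = 0.647 / 0.824 ≈ 0.7852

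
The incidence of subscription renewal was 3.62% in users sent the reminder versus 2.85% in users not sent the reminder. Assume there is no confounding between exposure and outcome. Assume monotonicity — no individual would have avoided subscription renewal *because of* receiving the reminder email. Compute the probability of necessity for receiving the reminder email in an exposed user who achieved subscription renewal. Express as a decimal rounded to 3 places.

p₁ = 0.0362, p₀ = 0.0285.
Under exogeneity and monotonicity, PN = (p₁ − p₀) / p₁.
PN = (0.0362 − 0.0285) / 0.0362 = 0.0077 / 0.0362 ≈ 0.2127

PN ≈ 0.213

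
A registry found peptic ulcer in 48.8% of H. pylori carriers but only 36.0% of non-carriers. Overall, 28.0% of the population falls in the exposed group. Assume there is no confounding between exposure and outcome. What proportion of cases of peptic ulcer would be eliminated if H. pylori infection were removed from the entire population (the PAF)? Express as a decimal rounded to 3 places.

PAF ≈ 0.091

p₁ = 0.488, p₀ = 0.36.
Overall risk P(Y=1) = π·p₁ + (1−π)·p₀ = 0.28×0.488 + 0.72×0.36 = 0.39584.
Under exogeneity, PAF = [P(Y=1) − p₀] / P(Y=1).
PAF = (0.39584 − 0.36) / 0.39584 ≈ 0.0905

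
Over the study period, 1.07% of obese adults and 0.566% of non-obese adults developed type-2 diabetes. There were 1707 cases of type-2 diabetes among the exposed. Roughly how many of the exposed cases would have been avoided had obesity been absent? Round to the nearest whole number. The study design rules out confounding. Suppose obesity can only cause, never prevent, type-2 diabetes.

p₁ = 0.0107, p₀ = 0.00566.
PN = (p₁ − p₀)/p₁ = (0.0107 − 0.00566) / 0.0107 ≈ 0.47103.
Attributable cases ≈ PN × (exposed cases) = 0.47103 × 1707 ≈ 804.04.

about 804 cases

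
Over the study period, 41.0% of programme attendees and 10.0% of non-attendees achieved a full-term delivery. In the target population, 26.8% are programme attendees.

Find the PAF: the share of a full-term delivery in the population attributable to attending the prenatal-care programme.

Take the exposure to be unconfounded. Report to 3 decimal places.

PAF ≈ 0.454

p₁ = 0.41, p₀ = 0.1.
Overall risk P(Y=1) = π·p₁ + (1−π)·p₀ = 0.268×0.41 + 0.732×0.1 = 0.18308.
Under exogeneity, PAF = [P(Y=1) − p₀] / P(Y=1).
PAF = (0.18308 − 0.1) / 0.18308 ≈ 0.4538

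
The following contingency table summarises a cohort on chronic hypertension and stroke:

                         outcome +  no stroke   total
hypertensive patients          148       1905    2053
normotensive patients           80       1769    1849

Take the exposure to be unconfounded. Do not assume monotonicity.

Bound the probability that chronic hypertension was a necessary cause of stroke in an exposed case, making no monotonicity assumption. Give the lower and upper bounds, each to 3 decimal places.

0.400 ≤ PN ≤ 1.000

p₁ = P(outcome | exposed) = 148/2053 = 0.07209
p₀ = P(outcome | unexposed) = 80/1849 = 0.043267
Under exogeneity alone the bounds on PN are max{0,(p₁−p₀)/p₁} ≤ PN ≤ min{1,(1−p₀)/p₁}.
  lower = (p₁ − p₀)/p₁ = 0.028823 / 0.07209 ≈ 0.3998
  upper = min{1, (1 − p₀)/p₁} = 0.95673 / 0.07209 ≈ 13.2714 → capped at 1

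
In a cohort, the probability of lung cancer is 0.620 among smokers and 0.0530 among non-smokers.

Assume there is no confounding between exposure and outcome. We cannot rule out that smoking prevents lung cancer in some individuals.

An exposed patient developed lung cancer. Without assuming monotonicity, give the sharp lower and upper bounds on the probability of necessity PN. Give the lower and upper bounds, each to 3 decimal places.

0.915 ≤ PN ≤ 1.000

Let p₁ = 0.62, p₀ = 0.053.
Under exogeneity alone the bounds on PN are max{0,(p₁−p₀)/p₁} ≤ PN ≤ min{1,(1−p₀)/p₁}.
  lower = (p₁ − p₀)/p₁ = 0.567 / 0.62 ≈ 0.9145
  upper = min{1, (1 − p₀)/p₁} = 0.947 / 0.62 ≈ 1.5274 → capped at 1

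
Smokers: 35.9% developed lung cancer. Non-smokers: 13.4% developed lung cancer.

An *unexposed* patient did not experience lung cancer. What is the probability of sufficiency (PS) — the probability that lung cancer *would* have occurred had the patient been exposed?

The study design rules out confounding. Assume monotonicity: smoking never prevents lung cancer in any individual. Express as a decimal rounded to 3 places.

PS ≈ 0.260

p₁ = 0.359, p₀ = 0.134.
Under exogeneity and monotonicity, PS = (p₁ − p₀) / (1 − p₀).
PS = (0.359 − 0.134) / (1 − 0.134) = 0.225 / 0.866 ≈ 0.2598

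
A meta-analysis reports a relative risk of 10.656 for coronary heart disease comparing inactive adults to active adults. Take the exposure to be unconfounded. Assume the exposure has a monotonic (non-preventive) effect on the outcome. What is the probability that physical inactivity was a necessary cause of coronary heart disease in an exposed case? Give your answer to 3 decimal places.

Under exogeneity and monotonicity, PN = (RR − 1) / RR = 1 − 1/RR.
PN = (10.656 − 1) / 10.656 = 9.656 / 10.656 ≈ 0.9062

PN ≈ 0.906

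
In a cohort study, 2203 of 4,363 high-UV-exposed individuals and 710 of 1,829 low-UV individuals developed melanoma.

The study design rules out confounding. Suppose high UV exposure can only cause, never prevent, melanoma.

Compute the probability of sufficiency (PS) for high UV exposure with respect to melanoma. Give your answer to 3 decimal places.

p₁ = P(outcome | exposed) = 2203/4363 = 0.50493
p₀ = P(outcome | unexposed) = 710/1829 = 0.38819
Under exogeneity and monotonicity, PS = (p₁ − p₀) / (1 − p₀).
PS = (0.50493 − 0.38819) / (1 − 0.38819) = 0.11674 / 0.61181 ≈ 0.1908

PS ≈ 0.191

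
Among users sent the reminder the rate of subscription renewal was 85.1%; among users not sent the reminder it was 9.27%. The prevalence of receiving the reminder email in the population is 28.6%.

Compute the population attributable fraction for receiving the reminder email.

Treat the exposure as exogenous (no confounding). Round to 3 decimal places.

PAF ≈ 0.701

p₁ = 0.851, p₀ = 0.0927.
Overall risk P(Y=1) = π·p₁ + (1−π)·p₀ = 0.286×0.851 + 0.714×0.0927 = 0.30957.
Under exogeneity, PAF = [P(Y=1) − p₀] / P(Y=1).
PAF = (0.30957 − 0.0927) / 0.30957 ≈ 0.7006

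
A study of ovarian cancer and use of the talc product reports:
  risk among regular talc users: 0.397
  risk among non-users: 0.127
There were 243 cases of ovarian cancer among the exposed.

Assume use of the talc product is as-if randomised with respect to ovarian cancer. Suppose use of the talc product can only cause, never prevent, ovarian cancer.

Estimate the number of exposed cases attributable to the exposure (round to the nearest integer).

about 165 cases

Let p₁ = 0.397, p₀ = 0.127.
PN = (p₁ − p₀)/p₁ = (0.397 − 0.127) / 0.397 ≈ 0.68010.
Attributable cases ≈ PN × (exposed cases) = 0.68010 × 243 ≈ 165.26.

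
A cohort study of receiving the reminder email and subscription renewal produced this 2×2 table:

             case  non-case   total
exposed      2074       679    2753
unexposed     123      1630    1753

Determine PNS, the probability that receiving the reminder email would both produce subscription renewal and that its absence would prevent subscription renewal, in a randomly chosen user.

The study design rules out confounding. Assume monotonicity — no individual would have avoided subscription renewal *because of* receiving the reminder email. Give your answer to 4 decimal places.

PNS ≈ 0.6832

p₁ = P(outcome | exposed) = 2074/2753 = 0.75336
p₀ = P(outcome | unexposed) = 123/1753 = 0.070165
Under exogeneity and monotonicity, PNS = p₁ − p₀.
PNS = 0.75336 − 0.070165 = 0.68319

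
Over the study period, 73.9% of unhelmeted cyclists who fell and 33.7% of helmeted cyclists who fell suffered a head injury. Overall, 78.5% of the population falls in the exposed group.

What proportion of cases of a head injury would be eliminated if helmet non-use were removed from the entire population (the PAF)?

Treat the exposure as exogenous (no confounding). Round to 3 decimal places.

PAF ≈ 0.484

p₁ = 0.739, p₀ = 0.337.
Overall risk P(Y=1) = π·p₁ + (1−π)·p₀ = 0.785×0.739 + 0.215×0.337 = 0.65257.
Under exogeneity, PAF = [P(Y=1) − p₀] / P(Y=1).
PAF = (0.65257 − 0.337) / 0.65257 ≈ 0.4836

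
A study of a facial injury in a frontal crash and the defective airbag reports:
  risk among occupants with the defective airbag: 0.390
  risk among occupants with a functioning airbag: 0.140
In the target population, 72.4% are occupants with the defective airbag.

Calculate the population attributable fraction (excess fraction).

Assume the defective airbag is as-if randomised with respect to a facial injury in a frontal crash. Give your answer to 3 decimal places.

Let p₁ = 0.39, p₀ = 0.14.
Overall risk P(Y=1) = π·p₁ + (1−π)·p₀ = 0.724×0.39 + 0.276×0.14 = 0.321.
Under exogeneity, PAF = [P(Y=1) − p₀] / P(Y=1).
PAF = (0.321 − 0.14) / 0.321 ≈ 0.5639

PAF ≈ 0.564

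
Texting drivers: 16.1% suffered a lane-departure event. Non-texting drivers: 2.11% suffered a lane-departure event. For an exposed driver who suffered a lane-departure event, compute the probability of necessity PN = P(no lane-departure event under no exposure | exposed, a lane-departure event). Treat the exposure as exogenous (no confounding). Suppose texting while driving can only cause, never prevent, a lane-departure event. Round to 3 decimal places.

p₁ = 0.161, p₀ = 0.0211.
Under exogeneity and monotonicity, PN = (p₁ − p₀) / p₁.
PN = (0.161 − 0.0211) / 0.161 = 0.1399 / 0.161 ≈ 0.8689

PN ≈ 0.869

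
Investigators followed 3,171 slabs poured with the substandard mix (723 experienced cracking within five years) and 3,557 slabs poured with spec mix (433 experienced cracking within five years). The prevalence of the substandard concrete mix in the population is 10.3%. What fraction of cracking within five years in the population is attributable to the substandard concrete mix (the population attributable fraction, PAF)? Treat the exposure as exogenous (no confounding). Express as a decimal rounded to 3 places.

p₁ = P(outcome | exposed) = 723/3171 = 0.228
p₀ = P(outcome | unexposed) = 433/3557 = 0.12173
Overall risk P(Y=1) = π·p₁ + (1−π)·p₀ = 0.103×0.228 + 0.897×0.12173 = 0.13268.
Under exogeneity, PAF = [P(Y=1) − p₀] / P(Y=1).
PAF = (0.13268 − 0.12173) / 0.13268 ≈ 0.0825

PAF ≈ 0.083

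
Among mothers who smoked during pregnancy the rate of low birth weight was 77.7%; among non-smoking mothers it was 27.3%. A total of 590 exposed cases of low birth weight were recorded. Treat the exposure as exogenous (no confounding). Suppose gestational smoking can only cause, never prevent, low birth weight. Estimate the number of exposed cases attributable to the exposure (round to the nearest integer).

about 383 cases

p₁ = 0.777, p₀ = 0.273.
PN = (p₁ − p₀)/p₁ = (0.777 − 0.273) / 0.777 ≈ 0.64865.
Attributable cases ≈ PN × (exposed cases) = 0.64865 × 590 ≈ 382.70.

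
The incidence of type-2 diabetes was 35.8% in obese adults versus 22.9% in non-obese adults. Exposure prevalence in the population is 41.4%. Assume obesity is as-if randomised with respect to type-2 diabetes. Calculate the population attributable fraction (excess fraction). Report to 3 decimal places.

PAF ≈ 0.189

p₁ = 0.358, p₀ = 0.229.
Overall risk P(Y=1) = π·p₁ + (1−π)·p₀ = 0.414×0.358 + 0.586×0.229 = 0.28241.
Under exogeneity, PAF = [P(Y=1) − p₀] / P(Y=1).
PAF = (0.28241 − 0.229) / 0.28241 ≈ 0.1891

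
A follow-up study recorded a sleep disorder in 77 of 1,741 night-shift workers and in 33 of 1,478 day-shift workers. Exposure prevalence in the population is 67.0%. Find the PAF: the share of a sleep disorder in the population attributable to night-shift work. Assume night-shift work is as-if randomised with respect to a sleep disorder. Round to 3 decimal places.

p₁ = P(outcome | exposed) = 77/1741 = 0.044227
p₀ = P(outcome | unexposed) = 33/1478 = 0.022327
Overall risk P(Y=1) = π·p₁ + (1−π)·p₀ = 0.67×0.044227 + 0.33×0.022327 = 0.037.
Under exogeneity, PAF = [P(Y=1) − p₀] / P(Y=1).
PAF = (0.037 − 0.022327) / 0.037 ≈ 0.3966

PAF ≈ 0.397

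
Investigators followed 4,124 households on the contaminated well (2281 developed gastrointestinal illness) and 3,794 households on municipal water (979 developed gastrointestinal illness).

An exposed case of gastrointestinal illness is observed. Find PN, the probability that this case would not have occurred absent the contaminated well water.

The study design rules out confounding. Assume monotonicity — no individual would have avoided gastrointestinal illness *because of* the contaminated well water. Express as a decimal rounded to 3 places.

PN ≈ 0.533

p₁ = P(outcome | exposed) = 2281/4124 = 0.5531
p₀ = P(outcome | unexposed) = 979/3794 = 0.25804
Under exogeneity and monotonicity, PN = (p₁ − p₀) / p₁.
PN = (0.5531 − 0.25804) / 0.5531 = 0.29506 / 0.5531 ≈ 0.5335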